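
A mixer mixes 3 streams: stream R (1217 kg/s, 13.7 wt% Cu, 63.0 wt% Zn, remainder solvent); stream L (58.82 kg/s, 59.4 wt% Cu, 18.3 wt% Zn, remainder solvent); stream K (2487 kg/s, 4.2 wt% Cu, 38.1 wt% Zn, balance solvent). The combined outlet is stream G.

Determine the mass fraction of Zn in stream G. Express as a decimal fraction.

Total flow out = 1217 + 58.82 + 2487 = 3762.8 kg/s.
Zn in = 1217×0.630 + 58.82×0.183 + 2487×0.381 = 1725 kg/s.
Zn mass fraction in G = 1725/3762.8 = 0.4584.

0.4584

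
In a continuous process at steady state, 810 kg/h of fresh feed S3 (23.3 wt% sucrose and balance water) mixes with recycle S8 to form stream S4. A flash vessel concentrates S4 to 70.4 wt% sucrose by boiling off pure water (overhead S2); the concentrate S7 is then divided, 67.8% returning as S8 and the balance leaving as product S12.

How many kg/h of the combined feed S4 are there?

1374 kg/h

Overall sucrose balance (none leaves overhead): sucrose in fresh feed = sucrose in product, i.e. 810×0.233 = (1−0.678)·S7·0.704.
S7 = 188.73/(0.704×0.322) = 832.55 kg/h.
Recycle S8 = 0.678×832.55 = 564.47 kg/h.
Combined feed S4 = 810 + 564.47 = 1374.5 kg/h.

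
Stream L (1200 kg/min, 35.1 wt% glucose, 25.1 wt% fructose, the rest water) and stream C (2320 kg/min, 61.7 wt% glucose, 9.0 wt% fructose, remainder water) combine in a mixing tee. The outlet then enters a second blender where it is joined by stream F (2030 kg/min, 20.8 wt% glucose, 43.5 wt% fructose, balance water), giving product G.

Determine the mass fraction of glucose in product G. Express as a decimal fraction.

Overall, product flow = 5550 kg/min.
glucose in = 1200×0.351 + 2320×0.617 + 2030×0.208 = 2274.9 kg/min.
glucose fraction in G = 0.410.

0.410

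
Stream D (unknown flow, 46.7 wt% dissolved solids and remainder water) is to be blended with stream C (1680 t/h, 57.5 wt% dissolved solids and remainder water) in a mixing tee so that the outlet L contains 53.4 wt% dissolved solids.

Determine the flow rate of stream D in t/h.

1028 t/h

Let D be the unknown flow. Total out = 1680 + D.
dissolved solids balance: 966 + 0.467·D = 0.534·(1680 + D)
(0.467 − 0.534)·D = 0.534×1680 − 966 = -68.88
D = -68.88 / -0.067 = 1028.1 t/h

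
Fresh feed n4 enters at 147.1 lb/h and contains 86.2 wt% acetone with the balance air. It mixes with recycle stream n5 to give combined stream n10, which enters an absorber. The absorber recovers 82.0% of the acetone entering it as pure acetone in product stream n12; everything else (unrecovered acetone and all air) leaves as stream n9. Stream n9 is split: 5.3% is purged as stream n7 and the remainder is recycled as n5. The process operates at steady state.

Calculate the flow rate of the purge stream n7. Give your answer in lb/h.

21.76 lb/h

air enters only via n4 and leaves only via the purge: 147.1×0.138 = 0.053×(air in n9), and the absorber passes all air, so air in n10 = air in n9 = 383.02 lb/h.
acetone in n10: m_A = 147.1×0.862 + (1−0.053)·(1−0.820)·m_A, so m_A = 126.8/0.8295 = 152.86 lb/h.
n9 = (1−0.820)×152.86 + 383.02 = 410.53 lb/h.
Purge n7 = 0.053×410.53 = 21.758 lb/h.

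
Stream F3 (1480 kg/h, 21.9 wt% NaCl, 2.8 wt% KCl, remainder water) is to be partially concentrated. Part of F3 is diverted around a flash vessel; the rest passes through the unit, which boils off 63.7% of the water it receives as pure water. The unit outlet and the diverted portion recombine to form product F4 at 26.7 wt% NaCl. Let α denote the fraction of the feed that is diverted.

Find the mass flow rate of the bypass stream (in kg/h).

All 1480×0.219 = 324.12 kg/h of NaCl reaches F4, so F4 = 324.12/0.267 = 1213.9 kg/h and vapour = 266.07 kg/h.
The evaporator receives (1−α)·1480 of feed at 0.753 water and removes 0.637 of that water:
0.637×0.753×(1−α)×1480 = 266.07
(1−α) = 266.07/709.9 = 0.3748;  α = 0.6252.
Bypass flow = 0.6252×1480 = 925.3 kg/h.

925.3 kg/h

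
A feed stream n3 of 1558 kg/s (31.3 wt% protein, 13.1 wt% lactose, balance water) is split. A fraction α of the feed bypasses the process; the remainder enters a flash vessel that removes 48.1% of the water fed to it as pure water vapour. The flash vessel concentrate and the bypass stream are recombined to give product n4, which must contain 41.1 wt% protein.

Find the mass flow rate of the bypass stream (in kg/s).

168.9 kg/s

All 1558×0.313 = 487.65 kg/s of protein reaches n4, so n4 = 487.65/0.411 = 1186.5 kg/s and vapour = 371.49 kg/s.
The evaporator receives (1−α)·1558 of feed at 0.556 water and removes 0.481 of that water:
0.481×0.556×(1−α)×1558 = 371.49
(1−α) = 371.49/416.67 = 0.8916;  α = 0.1084.
Bypass flow = 0.1084×1558 = 168.91 kg/s.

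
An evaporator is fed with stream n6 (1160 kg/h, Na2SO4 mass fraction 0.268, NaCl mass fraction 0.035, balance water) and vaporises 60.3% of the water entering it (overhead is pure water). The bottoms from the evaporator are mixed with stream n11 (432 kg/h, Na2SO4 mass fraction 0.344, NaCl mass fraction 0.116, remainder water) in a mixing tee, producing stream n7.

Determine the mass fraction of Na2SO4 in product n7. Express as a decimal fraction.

Vapour removed = 0.603×0.697×1160 = 487.54 kg/h; concentrate = 672.46 kg/h.
Na2SO4 reaching the mixer = 310.88 (from concentrate) + 432×0.344 = 459.49 kg/h.
Product flow = 672.46 + 432 = 1104.5 kg/h; Na2SO4 fraction = 0.416.

0.416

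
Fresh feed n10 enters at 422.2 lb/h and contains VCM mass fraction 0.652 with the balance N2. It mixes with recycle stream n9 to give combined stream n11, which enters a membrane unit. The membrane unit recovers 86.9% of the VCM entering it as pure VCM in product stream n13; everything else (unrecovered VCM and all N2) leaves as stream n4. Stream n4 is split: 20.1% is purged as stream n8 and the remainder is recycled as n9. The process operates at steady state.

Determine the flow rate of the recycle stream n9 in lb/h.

616.2 lb/h

N2 enters only via n10 and leaves only via the purge: 422.2×0.348 = 0.201×(N2 in n4), and the membrane unit passes all N2, so N2 in n11 = N2 in n4 = 730.97 lb/h.
VCM in n11: m_A = 422.2×0.652 + (1−0.201)·(1−0.869)·m_A, so m_A = 275.27/0.8953 = 307.46 lb/h.
n4 = (1−0.869)×307.46 + 730.97 = 771.25 lb/h.
Recycle n9 = (1−0.201)×771.25 = 616.23 lb/h.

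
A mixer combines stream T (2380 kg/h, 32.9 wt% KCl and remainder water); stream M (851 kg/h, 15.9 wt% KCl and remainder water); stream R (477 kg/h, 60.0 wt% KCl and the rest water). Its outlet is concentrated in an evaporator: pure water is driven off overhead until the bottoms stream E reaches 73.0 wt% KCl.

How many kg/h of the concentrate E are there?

KCl entering = 2380×0.329 + 851×0.159 + 477×0.600 = 1204.5 kg/h.
All KCl reports to E, so E = 1204.5/0.730 = 1650 kg/h.

1650 kg/h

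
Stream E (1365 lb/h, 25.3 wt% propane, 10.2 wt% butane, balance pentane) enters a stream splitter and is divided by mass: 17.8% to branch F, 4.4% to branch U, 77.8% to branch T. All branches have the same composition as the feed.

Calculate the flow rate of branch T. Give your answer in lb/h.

1062 lb/h

Branch T flow = 0.778×1365 = 1062 lb/h.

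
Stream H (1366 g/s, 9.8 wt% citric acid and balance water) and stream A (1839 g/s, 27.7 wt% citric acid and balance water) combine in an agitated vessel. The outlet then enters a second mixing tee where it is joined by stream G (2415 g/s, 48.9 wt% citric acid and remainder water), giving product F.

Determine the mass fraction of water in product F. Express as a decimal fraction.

Overall, product flow = 5620 g/s.
water in = 1366×0.902 + 1839×0.723 + 2415×0.511 = 3795.8 g/s.
water fraction in F = 0.675.

0.675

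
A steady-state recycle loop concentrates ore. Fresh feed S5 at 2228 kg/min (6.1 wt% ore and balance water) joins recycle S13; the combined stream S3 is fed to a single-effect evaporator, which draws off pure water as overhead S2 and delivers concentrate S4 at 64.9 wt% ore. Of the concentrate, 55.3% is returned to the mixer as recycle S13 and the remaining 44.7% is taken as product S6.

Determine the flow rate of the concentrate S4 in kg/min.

468.5 kg/min

Overall ore balance (none leaves overhead): ore in fresh feed = ore in product, i.e. 2228×0.061 = (1−0.553)·S4·0.649.
S4 = 135.91/(0.649×0.447) = 468.48 kg/min.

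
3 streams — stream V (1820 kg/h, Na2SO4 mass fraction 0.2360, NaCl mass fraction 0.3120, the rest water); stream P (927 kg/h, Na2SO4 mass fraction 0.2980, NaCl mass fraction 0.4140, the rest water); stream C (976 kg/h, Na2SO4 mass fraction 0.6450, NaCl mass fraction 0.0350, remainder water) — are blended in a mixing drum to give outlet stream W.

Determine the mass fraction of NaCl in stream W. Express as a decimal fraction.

0.2648

Total flow out = 1820 + 927 + 976 = 3723 kg/h.
NaCl in = 1820×0.312 + 927×0.414 + 976×0.035 = 985.78 kg/h.
NaCl mass fraction in W = 985.78/3723 = 0.2648.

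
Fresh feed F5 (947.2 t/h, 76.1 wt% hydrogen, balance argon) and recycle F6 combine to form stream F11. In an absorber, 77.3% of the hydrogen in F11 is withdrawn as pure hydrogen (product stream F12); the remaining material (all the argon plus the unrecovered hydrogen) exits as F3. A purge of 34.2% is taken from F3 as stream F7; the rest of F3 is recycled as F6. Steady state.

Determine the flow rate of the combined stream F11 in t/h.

1509 t/h

argon enters only via F5 and leaves only via the purge: 947.2×0.239 = 0.342×(argon in F3), and the absorber passes all argon, so argon in F11 = argon in F3 = 661.93 t/h.
hydrogen in F11: m_A = 947.2×0.761 + (1−0.342)·(1−0.773)·m_A, so m_A = 720.82/0.8506 = 847.39 t/h.
F11 = 847.39 + 661.93 = 1509.3 t/h.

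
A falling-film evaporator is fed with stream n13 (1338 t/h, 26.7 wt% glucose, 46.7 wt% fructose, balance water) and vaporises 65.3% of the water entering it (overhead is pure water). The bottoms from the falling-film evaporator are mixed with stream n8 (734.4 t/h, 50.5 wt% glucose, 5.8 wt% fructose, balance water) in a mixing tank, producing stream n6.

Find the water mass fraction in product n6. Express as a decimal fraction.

Vapour removed = 0.653×0.266×1338 = 232.41 t/h; concentrate = 1105.6 t/h.
water reaching the mixer = 123.5 (from concentrate) + 734.4×0.437 = 444.43 t/h.
Product flow = 1105.6 + 734.4 = 1840 t/h; water fraction = 0.2415.

0.2415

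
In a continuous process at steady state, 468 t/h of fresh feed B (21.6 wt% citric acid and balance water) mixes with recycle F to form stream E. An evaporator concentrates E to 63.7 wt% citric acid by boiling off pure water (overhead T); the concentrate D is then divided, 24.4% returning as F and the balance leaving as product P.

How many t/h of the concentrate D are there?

Overall citric acid balance (none leaves overhead): citric acid in fresh feed = citric acid in product, i.e. 468×0.216 = (1−0.244)·D·0.637.
D = 101.09/(0.637×0.756) = 209.91 t/h.

209.9 t/h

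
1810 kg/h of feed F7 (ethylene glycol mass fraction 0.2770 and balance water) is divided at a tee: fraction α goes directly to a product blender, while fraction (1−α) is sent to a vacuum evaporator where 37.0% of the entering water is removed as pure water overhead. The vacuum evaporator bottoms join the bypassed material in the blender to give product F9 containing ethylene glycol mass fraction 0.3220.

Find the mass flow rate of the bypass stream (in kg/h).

All 1810×0.277 = 501.37 kg/h of ethylene glycol reaches F9, so F9 = 501.37/0.322 = 1557 kg/h and vapour = 252.95 kg/h.
The evaporator receives (1−α)·1810 of feed at 0.723 water and removes 0.370 of that water:
0.370×0.723×(1−α)×1810 = 252.95
(1−α) = 252.95/484.19 = 0.5224;  α = 0.4776.
Bypass flow = 0.4776×1810 = 864.43 kg/h.

864.4 kg/h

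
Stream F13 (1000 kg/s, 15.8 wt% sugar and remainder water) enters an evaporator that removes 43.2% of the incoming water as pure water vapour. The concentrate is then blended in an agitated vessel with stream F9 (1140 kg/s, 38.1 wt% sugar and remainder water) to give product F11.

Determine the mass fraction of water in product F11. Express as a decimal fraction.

Vapour removed = 0.432×0.842×1000 = 363.74 kg/s; concentrate = 636.26 kg/s.
water reaching the mixer = 478.26 (from concentrate) + 1140×0.619 = 1183.9 kg/s.
Product flow = 636.26 + 1140 = 1776.3 kg/s; water fraction = 0.667.

0.667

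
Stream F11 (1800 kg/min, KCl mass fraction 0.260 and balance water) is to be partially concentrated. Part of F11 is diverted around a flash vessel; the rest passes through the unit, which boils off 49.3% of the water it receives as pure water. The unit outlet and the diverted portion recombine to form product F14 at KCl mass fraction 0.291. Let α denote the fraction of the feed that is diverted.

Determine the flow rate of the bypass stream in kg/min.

All 1800×0.260 = 468 kg/min of KCl reaches F14, so F14 = 468/0.291 = 1608.2 kg/min and vapour = 191.75 kg/min.
The evaporator receives (1−α)·1800 of feed at 0.740 water and removes 0.493 of that water:
0.493×0.740×(1−α)×1800 = 191.75
(1−α) = 191.75/656.68 = 0.2920;  α = 0.7080.
Bypass flow = 0.7080×1800 = 1274.4 kg/min.

1274 kg/min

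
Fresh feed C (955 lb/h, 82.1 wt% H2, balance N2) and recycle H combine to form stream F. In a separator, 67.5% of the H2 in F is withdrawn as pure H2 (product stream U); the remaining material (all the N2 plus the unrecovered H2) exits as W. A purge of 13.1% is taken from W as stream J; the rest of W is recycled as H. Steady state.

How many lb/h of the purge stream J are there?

217.5 lb/h

N2 enters only via C and leaves only via the purge: 955×0.179 = 0.131×(N2 in W), and the separator passes all N2, so N2 in F = N2 in W = 1304.9 lb/h.
H2 in F: m_A = 955×0.821 + (1−0.131)·(1−0.675)·m_A, so m_A = 784.05/0.7176 = 1092.6 lb/h.
W = (1−0.675)×1092.6 + 1304.9 = 1660 lb/h.
Purge J = 0.131×1660 = 217.46 lb/h.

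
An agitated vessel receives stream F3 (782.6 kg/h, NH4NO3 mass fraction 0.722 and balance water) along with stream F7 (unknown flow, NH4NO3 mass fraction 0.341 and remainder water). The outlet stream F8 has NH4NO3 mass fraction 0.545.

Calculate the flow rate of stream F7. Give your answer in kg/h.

679 kg/h

Let F7 be the unknown flow. Total out = 782.6 + F7.
NH4NO3 balance: 565.04 + 0.341·F7 = 0.545·(782.6 + F7)
(0.341 − 0.545)·F7 = 0.545×782.6 − 565.04 = -138.52
F7 = -138.52 / -0.204 = 679.02 kg/h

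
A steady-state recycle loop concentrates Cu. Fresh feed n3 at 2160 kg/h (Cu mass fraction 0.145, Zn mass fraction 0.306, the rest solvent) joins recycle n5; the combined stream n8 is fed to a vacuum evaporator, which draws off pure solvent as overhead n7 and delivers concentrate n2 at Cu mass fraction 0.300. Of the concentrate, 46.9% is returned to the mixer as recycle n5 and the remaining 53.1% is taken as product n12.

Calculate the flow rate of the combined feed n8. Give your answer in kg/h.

3082 kg/h

Overall Cu balance (none leaves overhead): Cu in fresh feed = Cu in product, i.e. 2160×0.145 = (1−0.469)·n2·0.300.
n2 = 313.2/(0.300×0.531) = 1966.1 kg/h.
Recycle n5 = 0.469×1966.1 = 922.1 kg/h.
Combined feed n8 = 2160 + 922.1 = 3082.1 kg/h.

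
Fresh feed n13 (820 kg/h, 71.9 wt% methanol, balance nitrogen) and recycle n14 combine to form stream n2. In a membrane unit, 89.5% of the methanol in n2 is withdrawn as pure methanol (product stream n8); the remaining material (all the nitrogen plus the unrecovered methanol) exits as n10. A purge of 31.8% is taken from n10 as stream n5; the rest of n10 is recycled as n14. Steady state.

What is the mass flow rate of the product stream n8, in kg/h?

methanol in n2: m_A = 820×0.719 + (1−0.318)·(1−0.895)·m_A, so m_A = 589.58/0.9284 = 635.06 kg/h.
Product n8 = 0.895×635.06 = 568.38 kg/h.

568.4 kg/h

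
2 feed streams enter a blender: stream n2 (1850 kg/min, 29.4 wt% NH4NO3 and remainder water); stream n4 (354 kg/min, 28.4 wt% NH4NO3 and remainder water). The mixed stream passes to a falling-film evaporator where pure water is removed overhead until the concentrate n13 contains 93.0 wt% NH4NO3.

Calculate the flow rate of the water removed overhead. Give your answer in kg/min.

NH4NO3 entering = 1850×0.294 + 354×0.284 = 644.44 kg/min.
All NH4NO3 reports to n13, so n13 = 644.44/0.930 = 692.94 kg/min.
Total feed = 2204 kg/min; overhead = 2204 − 692.94 = 1511.1 kg/min.

1511 kg/min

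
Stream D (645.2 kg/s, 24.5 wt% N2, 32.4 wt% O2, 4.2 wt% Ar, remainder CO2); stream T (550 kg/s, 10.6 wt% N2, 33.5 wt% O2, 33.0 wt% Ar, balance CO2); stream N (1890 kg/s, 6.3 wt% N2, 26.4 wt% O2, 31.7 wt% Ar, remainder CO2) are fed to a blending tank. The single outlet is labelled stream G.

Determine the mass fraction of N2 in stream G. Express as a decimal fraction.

0.109

Total flow out = 645.2 + 550 + 1890 = 3085.2 kg/s.
N2 in = 645.2×0.245 + 550×0.106 + 1890×0.063 = 335.44 kg/s.
N2 mass fraction in G = 335.44/3085.2 = 0.109.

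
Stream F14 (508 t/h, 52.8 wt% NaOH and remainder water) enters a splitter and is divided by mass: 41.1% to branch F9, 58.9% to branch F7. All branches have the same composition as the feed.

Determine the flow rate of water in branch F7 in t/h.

141.2 t/h

Branch F7 total = 0.589×508 = 299.21 t/h.
water in F7 = 0.472×299.21 = 141.23 t/h.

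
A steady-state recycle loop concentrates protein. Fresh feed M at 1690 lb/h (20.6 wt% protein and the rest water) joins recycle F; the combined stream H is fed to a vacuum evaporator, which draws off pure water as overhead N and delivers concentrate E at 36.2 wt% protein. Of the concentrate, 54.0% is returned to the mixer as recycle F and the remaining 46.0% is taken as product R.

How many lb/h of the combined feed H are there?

2819 lb/h

Overall protein balance (none leaves overhead): protein in fresh feed = protein in product, i.e. 1690×0.206 = (1−0.540)·E·0.362.
E = 348.14/(0.362×0.460) = 2090.7 lb/h.
Recycle F = 0.540×2090.7 = 1129 lb/h.
Combined feed H = 1690 + 1129 = 2819 lb/h.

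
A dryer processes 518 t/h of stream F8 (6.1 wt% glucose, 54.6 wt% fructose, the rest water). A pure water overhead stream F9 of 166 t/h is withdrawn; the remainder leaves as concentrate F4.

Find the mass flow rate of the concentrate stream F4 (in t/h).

Concentrate = 518 − 166 = 352 t/h.

352 t/h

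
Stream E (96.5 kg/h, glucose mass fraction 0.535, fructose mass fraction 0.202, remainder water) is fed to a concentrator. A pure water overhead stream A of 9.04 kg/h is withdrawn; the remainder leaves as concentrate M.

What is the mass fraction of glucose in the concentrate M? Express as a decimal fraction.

glucose is not removed: 96.5×0.535 = 51.628 kg/h of glucose enters M.
Concentrate = 96.5 − 9.04 = 87.46 kg/h.
Mass fraction = 51.628/87.46 = 0.590.

0.590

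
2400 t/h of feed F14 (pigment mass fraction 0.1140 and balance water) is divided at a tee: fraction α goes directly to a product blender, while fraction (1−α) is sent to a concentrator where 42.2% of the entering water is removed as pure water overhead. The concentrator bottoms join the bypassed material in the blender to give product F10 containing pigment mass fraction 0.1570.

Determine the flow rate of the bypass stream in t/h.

All 2400×0.114 = 273.6 t/h of pigment reaches F10, so F10 = 273.6/0.157 = 1742.7 t/h and vapour = 657.32 t/h.
The evaporator receives (1−α)·2400 of feed at 0.886 water and removes 0.422 of that water:
0.422×0.886×(1−α)×2400 = 657.32
(1−α) = 657.32/897.34 = 0.7325;  α = 0.2675.
Bypass flow = 0.2675×2400 = 641.94 t/h.

641.9 t/h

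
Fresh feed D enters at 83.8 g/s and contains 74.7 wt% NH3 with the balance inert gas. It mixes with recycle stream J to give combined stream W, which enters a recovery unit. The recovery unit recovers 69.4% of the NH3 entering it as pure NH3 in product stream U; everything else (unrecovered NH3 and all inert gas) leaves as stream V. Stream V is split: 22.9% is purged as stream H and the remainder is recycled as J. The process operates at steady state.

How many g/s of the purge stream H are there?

26.94 g/s

inert gas enters only via D and leaves only via the purge: 83.8×0.253 = 0.229×(inert gas in V), and the recovery unit passes all inert gas, so inert gas in W = inert gas in V = 92.583 g/s.
NH3 in W: m_A = 83.8×0.747 + (1−0.229)·(1−0.694)·m_A, so m_A = 62.599/0.7641 = 81.927 g/s.
V = (1−0.694)×81.927 + 92.583 = 117.65 g/s.
Purge H = 0.229×117.65 = 26.942 g/s.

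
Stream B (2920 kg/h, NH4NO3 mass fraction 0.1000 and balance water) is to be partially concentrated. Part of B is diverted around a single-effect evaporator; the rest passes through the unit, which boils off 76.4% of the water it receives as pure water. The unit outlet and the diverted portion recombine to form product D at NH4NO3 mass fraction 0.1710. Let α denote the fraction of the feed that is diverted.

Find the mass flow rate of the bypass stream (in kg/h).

All 2920×0.100 = 292 kg/h of NH4NO3 reaches D, so D = 292/0.171 = 1707.6 kg/h and vapour = 1212.4 kg/h.
The evaporator receives (1−α)·2920 of feed at 0.900 water and removes 0.764 of that water:
0.764×0.900×(1−α)×2920 = 1212.4
(1−α) = 1212.4/2007.8 = 0.6038;  α = 0.3962.
Bypass flow = 0.3962×2920 = 1156.8 kg/h.

1157 kg/h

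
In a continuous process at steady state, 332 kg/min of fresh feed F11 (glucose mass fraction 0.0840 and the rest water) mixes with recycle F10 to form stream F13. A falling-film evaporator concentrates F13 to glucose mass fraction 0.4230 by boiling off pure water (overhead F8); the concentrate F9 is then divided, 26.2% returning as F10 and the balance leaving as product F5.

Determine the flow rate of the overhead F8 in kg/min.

Overall glucose balance (none leaves overhead): glucose in fresh feed = glucose in product, i.e. 332×0.084 = (1−0.262)·F9·0.423.
F9 = 27.888/(0.423×0.738) = 89.335 kg/min.
Recycle F10 = 0.262×89.335 = 23.406 kg/min.
Combined feed F13 = 332 + 23.406 = 355.41 kg/min.
Overhead F8 = F13 − F9 = 355.41 − 89.335 = 266.07 kg/min.

266.1 kg/min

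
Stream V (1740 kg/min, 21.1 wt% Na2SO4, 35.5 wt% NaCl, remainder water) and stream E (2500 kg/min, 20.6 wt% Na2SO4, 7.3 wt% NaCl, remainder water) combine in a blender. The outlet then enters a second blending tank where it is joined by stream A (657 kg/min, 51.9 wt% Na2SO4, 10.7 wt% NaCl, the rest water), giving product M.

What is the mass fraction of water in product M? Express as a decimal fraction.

0.572

Overall, product flow = 4897 kg/min.
water in = 1740×0.434 + 2500×0.721 + 657×0.374 = 2803.4 kg/min.
water fraction in M = 0.572.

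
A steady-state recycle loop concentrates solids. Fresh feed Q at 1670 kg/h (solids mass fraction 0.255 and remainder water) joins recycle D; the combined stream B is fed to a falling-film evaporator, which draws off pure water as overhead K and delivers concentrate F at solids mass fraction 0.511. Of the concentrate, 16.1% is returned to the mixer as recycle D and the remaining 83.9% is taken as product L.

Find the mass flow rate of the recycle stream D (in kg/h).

Overall solids balance (none leaves overhead): solids in fresh feed = solids in product, i.e. 1670×0.255 = (1−0.161)·F·0.511.
F = 425.85/(0.511×0.839) = 993.28 kg/h.
Recycle D = 0.161×993.28 = 159.92 kg/h.

159.9 kg/h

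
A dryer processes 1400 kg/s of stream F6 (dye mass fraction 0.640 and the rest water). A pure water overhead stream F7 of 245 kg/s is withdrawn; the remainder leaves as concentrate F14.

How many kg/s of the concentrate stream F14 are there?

1155 kg/s

Concentrate = 1400 − 245 = 1155 kg/s.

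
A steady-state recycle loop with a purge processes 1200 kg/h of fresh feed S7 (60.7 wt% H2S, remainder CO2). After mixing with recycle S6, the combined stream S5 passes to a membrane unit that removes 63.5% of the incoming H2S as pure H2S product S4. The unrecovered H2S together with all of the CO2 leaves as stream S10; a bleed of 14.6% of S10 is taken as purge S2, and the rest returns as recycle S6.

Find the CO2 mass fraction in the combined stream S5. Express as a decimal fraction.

CO2 enters only via S7 and leaves only via the purge: 1200×0.393 = 0.146×(CO2 in S10), and the membrane unit passes all CO2, so CO2 in S5 = CO2 in S10 = 3230.1 kg/h.
H2S in S5: m_A = 1200×0.607 + (1−0.146)·(1−0.635)·m_A, so m_A = 728.4/0.6883 = 1058.3 kg/h.
S5 = 1058.3 + 3230.1 = 4288.4 kg/h.
CO2 fraction in S5 = 3230.1/4288.4 = 0.753.

0.753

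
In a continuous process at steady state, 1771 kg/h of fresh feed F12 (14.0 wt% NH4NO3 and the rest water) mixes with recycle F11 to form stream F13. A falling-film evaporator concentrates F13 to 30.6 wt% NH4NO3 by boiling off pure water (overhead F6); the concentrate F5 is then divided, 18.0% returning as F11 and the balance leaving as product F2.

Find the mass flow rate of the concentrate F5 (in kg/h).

988.1 kg/h

Overall NH4NO3 balance (none leaves overhead): NH4NO3 in fresh feed = NH4NO3 in product, i.e. 1771×0.140 = (1−0.180)·F5·0.306.
F5 = 247.94/(0.306×0.820) = 988.12 kg/h.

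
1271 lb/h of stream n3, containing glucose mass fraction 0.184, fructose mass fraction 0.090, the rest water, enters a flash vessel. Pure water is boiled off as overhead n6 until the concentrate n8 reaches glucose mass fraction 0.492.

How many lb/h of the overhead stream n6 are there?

795.7 lb/h

glucose is conserved: 1271×0.184 = 233.86 lb/h all reports to the concentrate.
Concentrate = 233.86/(target fraction) = 475.33 lb/h.
Overhead = 1271 − 475.33 = 795.67 lb/h.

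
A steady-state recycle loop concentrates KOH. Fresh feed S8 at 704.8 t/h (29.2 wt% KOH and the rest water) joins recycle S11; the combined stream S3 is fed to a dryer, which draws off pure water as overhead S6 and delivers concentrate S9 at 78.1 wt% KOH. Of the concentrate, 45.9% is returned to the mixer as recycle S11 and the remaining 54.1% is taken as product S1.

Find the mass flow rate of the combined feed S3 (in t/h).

928.4 t/h

Overall KOH balance (none leaves overhead): KOH in fresh feed = KOH in product, i.e. 704.8×0.292 = (1−0.459)·S9·0.781.
S9 = 205.8/(0.781×0.541) = 487.08 t/h.
Recycle S11 = 0.459×487.08 = 223.57 t/h.
Combined feed S3 = 704.8 + 223.57 = 928.37 t/h.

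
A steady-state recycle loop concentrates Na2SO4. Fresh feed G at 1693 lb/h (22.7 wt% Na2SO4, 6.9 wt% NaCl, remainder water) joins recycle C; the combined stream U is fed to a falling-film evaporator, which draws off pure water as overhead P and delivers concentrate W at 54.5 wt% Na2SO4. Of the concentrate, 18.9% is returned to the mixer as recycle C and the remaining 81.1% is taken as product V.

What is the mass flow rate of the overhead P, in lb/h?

987.8 lb/h

Overall Na2SO4 balance (none leaves overhead): Na2SO4 in fresh feed = Na2SO4 in product, i.e. 1693×0.227 = (1−0.189)·W·0.545.
W = 384.31/(0.545×0.811) = 869.49 lb/h.
Recycle C = 0.189×869.49 = 164.33 lb/h.
Combined feed U = 1693 + 164.33 = 1857.3 lb/h.
Overhead P = U − W = 1857.3 − 869.49 = 987.84 lb/h.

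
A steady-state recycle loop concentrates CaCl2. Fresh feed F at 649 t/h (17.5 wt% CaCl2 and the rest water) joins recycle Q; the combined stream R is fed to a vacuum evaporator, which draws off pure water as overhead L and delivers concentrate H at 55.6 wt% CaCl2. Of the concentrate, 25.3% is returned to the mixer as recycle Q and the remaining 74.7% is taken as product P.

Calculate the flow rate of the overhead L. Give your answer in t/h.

444.7 t/h

Overall CaCl2 balance (none leaves overhead): CaCl2 in fresh feed = CaCl2 in product, i.e. 649×0.175 = (1−0.253)·H·0.556.
H = 113.57/(0.556×0.747) = 273.46 t/h.
Recycle Q = 0.253×273.46 = 69.184 t/h.
Combined feed R = 649 + 69.184 = 718.18 t/h.
Overhead L = R − H = 718.18 − 273.46 = 444.73 t/h.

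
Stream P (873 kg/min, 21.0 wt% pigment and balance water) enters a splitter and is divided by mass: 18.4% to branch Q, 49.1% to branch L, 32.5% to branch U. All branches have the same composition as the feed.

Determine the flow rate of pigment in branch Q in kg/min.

33.73 kg/min

Branch Q total = 0.184×873 = 160.63 kg/min.
pigment in Q = 0.210×160.63 = 33.733 kg/min.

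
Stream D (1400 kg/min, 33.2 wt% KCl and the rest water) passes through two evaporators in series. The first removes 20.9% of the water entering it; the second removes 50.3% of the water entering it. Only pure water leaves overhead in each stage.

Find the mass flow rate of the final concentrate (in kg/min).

832.5 kg/min

water in feed = 1400×0.668 = 935.2 kg/min.
After stage 1: water left = (1−0.209)×935.2 = 739.74; stream total = 1204.5 kg/min.
After stage 2: water left = (1−0.503)×739.74 = 367.65; final concentrate = 832.45 kg/min.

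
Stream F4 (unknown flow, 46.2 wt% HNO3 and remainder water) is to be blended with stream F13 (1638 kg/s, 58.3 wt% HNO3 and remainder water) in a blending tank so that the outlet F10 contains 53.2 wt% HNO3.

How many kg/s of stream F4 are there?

1193 kg/s

Let F4 be the unknown flow. Total out = 1638 + F4.
HNO3 balance: 954.95 + 0.462·F4 = 0.532·(1638 + F4)
(0.462 − 0.532)·F4 = 0.532×1638 − 954.95 = -83.538
F4 = -83.538 / -0.070 = 1193.4 kg/s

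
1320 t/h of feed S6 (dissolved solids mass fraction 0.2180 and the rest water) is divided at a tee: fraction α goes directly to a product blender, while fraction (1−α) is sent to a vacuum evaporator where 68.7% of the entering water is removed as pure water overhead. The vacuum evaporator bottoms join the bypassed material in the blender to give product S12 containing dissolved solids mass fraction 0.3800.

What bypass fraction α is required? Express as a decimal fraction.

All 1320×0.218 = 287.76 t/h of dissolved solids reaches S12, so S12 = 287.76/0.380 = 757.26 t/h and vapour = 562.74 t/h.
The evaporator receives (1−α)·1320 of feed at 0.782 water and removes 0.687 of that water:
0.687×0.782×(1−α)×1320 = 562.74
(1−α) = 562.74/709.15 = 0.7935;  α = 0.2065.

0.206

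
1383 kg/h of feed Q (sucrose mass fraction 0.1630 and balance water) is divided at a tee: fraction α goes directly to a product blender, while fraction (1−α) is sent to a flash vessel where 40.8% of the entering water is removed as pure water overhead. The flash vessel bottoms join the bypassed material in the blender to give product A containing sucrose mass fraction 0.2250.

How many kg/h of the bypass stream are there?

267 kg/h

All 1383×0.163 = 225.43 kg/h of sucrose reaches A, so A = 225.43/0.225 = 1001.9 kg/h and vapour = 381.09 kg/h.
The evaporator receives (1−α)·1383 of feed at 0.837 water and removes 0.408 of that water:
0.408×0.837×(1−α)×1383 = 381.09
(1−α) = 381.09/472.29 = 0.8069;  α = 0.1931.
Bypass flow = 0.1931×1383 = 267.05 kg/h.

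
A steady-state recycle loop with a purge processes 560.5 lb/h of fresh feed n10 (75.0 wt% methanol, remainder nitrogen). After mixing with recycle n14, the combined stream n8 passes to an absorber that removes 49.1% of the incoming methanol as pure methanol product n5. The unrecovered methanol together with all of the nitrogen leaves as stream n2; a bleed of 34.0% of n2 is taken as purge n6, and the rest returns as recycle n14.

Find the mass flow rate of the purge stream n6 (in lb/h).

249.7 lb/h

nitrogen enters only via n10 and leaves only via the purge: 560.5×0.250 = 0.340×(nitrogen in n2), and the absorber passes all nitrogen, so nitrogen in n8 = nitrogen in n2 = 412.13 lb/h.
methanol in n8: m_A = 560.5×0.750 + (1−0.340)·(1−0.491)·m_A, so m_A = 420.38/0.6641 = 633.04 lb/h.
n2 = (1−0.491)×633.04 + 412.13 = 734.35 lb/h.
Purge n6 = 0.340×734.35 = 249.68 lb/h.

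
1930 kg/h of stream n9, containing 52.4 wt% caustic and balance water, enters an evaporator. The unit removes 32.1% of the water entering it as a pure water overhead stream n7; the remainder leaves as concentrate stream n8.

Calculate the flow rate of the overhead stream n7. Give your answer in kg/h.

water entering = 1930×0.476 = 918.68 kg/h; overhead removed = 0.321×918.68 = 294.9 kg/h.

294.9 kg/h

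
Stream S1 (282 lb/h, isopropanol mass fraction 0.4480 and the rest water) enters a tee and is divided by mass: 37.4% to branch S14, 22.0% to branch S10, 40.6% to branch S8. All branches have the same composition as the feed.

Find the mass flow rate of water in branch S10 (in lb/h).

34.25 lb/h

Branch S10 total = 0.220×282 = 62.04 lb/h.
water in S10 = 0.552×62.04 = 34.246 lb/h.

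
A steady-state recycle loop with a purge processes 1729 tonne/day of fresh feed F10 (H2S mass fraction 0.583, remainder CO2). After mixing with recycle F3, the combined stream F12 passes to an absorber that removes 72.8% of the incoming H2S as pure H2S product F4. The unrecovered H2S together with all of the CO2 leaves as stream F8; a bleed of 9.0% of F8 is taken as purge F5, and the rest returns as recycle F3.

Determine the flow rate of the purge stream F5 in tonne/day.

753.8 tonne/day

CO2 enters only via F10 and leaves only via the purge: 1729×0.417 = 0.090×(CO2 in F8), and the absorber passes all CO2, so CO2 in F12 = CO2 in F8 = 8011 tonne/day.
H2S in F12: m_A = 1729×0.583 + (1−0.090)·(1−0.728)·m_A, so m_A = 1008/0.7525 = 1339.6 tonne/day.
F8 = (1−0.728)×1339.6 + 8011 = 8375.4 tonne/day.
Purge F5 = 0.090×8375.4 = 753.79 tonne/day.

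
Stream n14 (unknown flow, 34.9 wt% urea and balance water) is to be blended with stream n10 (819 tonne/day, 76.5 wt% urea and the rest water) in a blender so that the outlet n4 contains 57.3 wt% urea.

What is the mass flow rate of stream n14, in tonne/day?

702 tonne/day

Let n14 be the unknown flow. Total out = 819 + n14.
urea balance: 626.53 + 0.349·n14 = 0.573·(819 + n14)
(0.349 − 0.573)·n14 = 0.573×819 − 626.53 = -157.25
n14 = -157.25 / -0.224 = 702 tonne/day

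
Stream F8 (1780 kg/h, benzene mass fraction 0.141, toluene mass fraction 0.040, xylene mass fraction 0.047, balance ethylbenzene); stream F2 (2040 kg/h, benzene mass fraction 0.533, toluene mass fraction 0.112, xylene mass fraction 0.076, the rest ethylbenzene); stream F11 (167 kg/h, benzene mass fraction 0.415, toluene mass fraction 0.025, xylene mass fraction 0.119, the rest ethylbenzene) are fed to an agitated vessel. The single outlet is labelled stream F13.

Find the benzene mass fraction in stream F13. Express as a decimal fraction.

Total flow out = 1780 + 2040 + 167 = 3987 kg/h.
benzene in = 1780×0.141 + 2040×0.533 + 167×0.415 = 1407.6 kg/h.
benzene mass fraction in F13 = 1407.6/3987 = 0.353.

0.353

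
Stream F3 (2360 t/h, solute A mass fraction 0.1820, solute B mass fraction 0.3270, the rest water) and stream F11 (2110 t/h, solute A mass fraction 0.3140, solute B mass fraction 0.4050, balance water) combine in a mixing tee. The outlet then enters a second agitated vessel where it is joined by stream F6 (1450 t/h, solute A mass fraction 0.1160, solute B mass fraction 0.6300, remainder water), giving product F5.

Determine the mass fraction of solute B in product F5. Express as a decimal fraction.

Overall, product flow = 5920 t/h.
solute B in = 2360×0.327 + 2110×0.405 + 1450×0.630 = 2539.8 t/h.
solute B fraction in F5 = 0.4290.

0.4290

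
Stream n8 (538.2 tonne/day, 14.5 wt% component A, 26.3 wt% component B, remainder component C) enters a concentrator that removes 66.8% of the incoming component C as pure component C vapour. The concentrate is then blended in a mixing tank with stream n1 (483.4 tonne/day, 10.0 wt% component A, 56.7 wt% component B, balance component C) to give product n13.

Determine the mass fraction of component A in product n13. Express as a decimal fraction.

Vapour removed = 0.668×0.592×538.2 = 212.83 tonne/day; concentrate = 325.37 tonne/day.
component A reaching the mixer = 78.039 (from concentrate) + 483.4×0.100 = 126.38 tonne/day.
Product flow = 325.37 + 483.4 = 808.77 tonne/day; component A fraction = 0.156.

0.156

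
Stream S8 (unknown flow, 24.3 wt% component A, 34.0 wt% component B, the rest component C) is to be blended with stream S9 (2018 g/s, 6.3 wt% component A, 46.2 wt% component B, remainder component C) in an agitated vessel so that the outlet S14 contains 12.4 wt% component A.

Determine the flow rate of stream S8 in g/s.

1034 g/s

Let S8 be the unknown flow. Total out = 2018 + S8.
component A balance: 127.13 + 0.243·S8 = 0.124·(2018 + S8)
(0.243 − 0.124)·S8 = 0.124×2018 − 127.13 = 123.1
S8 = 123.1 / 0.119 = 1034.4 g/s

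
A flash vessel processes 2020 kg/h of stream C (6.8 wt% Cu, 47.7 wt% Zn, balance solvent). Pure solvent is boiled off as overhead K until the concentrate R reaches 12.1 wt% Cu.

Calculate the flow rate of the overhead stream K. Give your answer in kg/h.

884.8 kg/h

Cu is conserved: 2020×0.068 = 137.36 kg/h all reports to the concentrate.
Concentrate = 137.36/(target fraction) = 1135.2 kg/h.
Overhead = 2020 − 1135.2 = 884.79 kg/h.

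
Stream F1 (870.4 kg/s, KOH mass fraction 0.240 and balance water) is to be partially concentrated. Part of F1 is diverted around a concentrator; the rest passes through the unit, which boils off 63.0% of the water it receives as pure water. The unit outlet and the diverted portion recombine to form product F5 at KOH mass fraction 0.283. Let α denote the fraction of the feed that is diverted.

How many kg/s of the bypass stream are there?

All 870.4×0.240 = 208.9 kg/s of KOH reaches F5, so F5 = 208.9/0.283 = 738.15 kg/s and vapour = 132.25 kg/s.
The evaporator receives (1−α)·870.4 of feed at 0.760 water and removes 0.630 of that water:
0.630×0.760×(1−α)×870.4 = 132.25
(1−α) = 132.25/416.75 = 0.3173;  α = 0.6827.
Bypass flow = 0.6827×870.4 = 594.19 kg/s.

594.2 kg/s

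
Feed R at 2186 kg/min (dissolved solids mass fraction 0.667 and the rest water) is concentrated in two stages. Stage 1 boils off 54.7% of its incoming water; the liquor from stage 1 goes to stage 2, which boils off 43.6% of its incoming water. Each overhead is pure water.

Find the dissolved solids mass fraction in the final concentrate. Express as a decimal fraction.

water in feed = 2186×0.333 = 727.94 kg/min.
After stage 1: water left = (1−0.547)×727.94 = 329.76; stream total = 1787.8 kg/min.
After stage 2: water left = (1−0.436)×329.76 = 185.98; final concentrate = 1644 kg/min.
dissolved solids fraction = 1458.1/1644 = 0.887.

0.887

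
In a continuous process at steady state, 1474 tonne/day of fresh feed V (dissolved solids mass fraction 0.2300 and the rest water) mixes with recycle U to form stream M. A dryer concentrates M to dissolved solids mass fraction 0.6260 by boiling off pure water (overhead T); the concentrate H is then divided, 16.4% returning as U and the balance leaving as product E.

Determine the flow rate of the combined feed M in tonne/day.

Overall dissolved solids balance (none leaves overhead): dissolved solids in fresh feed = dissolved solids in product, i.e. 1474×0.230 = (1−0.164)·H·0.626.
H = 339.02/(0.626×0.836) = 647.81 tonne/day.
Recycle U = 0.164×647.81 = 106.24 tonne/day.
Combined feed M = 1474 + 106.24 = 1580.2 tonne/day.

1580 tonne/day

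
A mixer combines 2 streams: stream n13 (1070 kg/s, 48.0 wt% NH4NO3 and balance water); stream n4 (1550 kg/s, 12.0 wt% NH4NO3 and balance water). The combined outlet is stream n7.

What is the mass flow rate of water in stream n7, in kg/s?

water out = water in = 1070×0.520 + 1550×0.880 = 1920.4 kg/s.

1920 kg/s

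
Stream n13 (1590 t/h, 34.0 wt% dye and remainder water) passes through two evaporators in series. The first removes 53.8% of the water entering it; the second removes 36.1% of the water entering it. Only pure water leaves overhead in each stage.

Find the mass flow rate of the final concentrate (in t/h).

850.4 t/h

water in feed = 1590×0.660 = 1049.4 t/h.
After stage 1: water left = (1−0.538)×1049.4 = 484.82; stream total = 1025.4 t/h.
After stage 2: water left = (1−0.361)×484.82 = 309.8; final concentrate = 850.4 t/h.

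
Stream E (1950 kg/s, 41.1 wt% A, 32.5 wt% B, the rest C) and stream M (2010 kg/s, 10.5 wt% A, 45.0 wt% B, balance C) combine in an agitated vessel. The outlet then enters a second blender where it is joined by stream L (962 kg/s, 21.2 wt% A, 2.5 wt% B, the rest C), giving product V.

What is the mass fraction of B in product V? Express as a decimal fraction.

0.3174

Overall, product flow = 4922 kg/s.
B in = 1950×0.325 + 2010×0.450 + 962×0.025 = 1562.3 kg/s.
B fraction in V = 0.3174.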